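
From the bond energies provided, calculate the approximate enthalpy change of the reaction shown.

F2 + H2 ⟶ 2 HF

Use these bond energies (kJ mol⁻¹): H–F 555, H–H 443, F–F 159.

ΔH ≈ −508 kJ

Bonds broken (reactants):
  F–F: 1 × 159 = 159
  H–H: 1 × 443 = 443
  Σ(broken) = 602 kJ
Bonds formed (products):
  H–F: 2 × 555 = 1110
  Σ(formed) = 1110 kJ
ΔH = Σ(broken) − Σ(formed) = 602 − 1110 = −508 kJ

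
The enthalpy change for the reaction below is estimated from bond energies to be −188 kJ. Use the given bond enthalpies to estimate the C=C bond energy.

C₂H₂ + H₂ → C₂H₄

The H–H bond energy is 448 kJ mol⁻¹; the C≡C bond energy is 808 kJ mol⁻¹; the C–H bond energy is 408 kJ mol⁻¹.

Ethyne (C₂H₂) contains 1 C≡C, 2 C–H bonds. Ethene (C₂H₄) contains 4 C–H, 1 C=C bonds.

D(C=C) ≈ 628 kJ/mol

Let D be the C=C bond energy.
Σ(broken) = 1×808 + 2×408 + 1×448 = 2072
Σ(formed) = 4×408 + 1×D = 1632 + D
ΔH = Σ(broken) − Σ(formed) = (2072) − (1632 + D) = +440 − D
Setting this equal to −188 kJ gives D = 628 kJ/mol.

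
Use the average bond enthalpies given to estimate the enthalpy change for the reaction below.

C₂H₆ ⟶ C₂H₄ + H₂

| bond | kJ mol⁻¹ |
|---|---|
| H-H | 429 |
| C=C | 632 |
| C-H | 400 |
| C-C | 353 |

Bonds broken (reactants):
  C-C: 1 × 353 = 353
  C-H: 6 × 400 = 2400
  Σ(broken) = 2753 kJ
Bonds formed (products):
  C-H: 4 × 400 = 1600
  C=C: 1 × 632 = 632
  H-H: 1 × 429 = 429
  Σ(formed) = 2661 kJ
ΔH = Σ(broken) − Σ(formed) = 2753 − 2661 = +92 kJ

ΔH ≈ +92 kJ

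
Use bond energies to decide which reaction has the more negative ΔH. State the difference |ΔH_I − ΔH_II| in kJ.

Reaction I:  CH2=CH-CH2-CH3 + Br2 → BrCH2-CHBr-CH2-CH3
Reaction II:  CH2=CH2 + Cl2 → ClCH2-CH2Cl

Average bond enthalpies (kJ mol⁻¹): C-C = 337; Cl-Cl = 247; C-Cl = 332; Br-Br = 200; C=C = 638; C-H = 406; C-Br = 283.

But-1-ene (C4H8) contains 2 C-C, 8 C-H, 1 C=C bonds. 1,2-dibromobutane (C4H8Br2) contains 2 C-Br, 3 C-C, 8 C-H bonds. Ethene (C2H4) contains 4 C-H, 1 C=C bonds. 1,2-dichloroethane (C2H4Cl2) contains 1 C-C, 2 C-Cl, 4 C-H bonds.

Reaction II, by 51 kJ

Reaction I:
  Bonds broken (reactants):
    Br-Br: 1 × 200 = 200
    C-C: 2 × 337 = 674
    C-H: 8 × 406 = 3248
    C=C: 1 × 638 = 638
    Σ(broken) = 4760 kJ
  Bonds formed (products):
    C-Br: 2 × 283 = 566
    C-C: 3 × 337 = 1011
    C-H: 8 × 406 = 3248
    Σ(formed) = 4825 kJ
  ΔH_I = 4760 − 4825 = −65 kJ
Reaction II:
  Bonds broken (reactants):
    C-H: 4 × 406 = 1624
    C=C: 1 × 638 = 638
    Cl-Cl: 1 × 247 = 247
    Σ(broken) = 2509 kJ
  Bonds formed (products):
    C-C: 1 × 337 = 337
    C-Cl: 2 × 332 = 664
    C-H: 4 × 406 = 1624
    Σ(formed) = 2625 kJ
  ΔH_II = 2509 − 2625 = −116 kJ
ΔH_I − ΔH_II = +51 kJ, so reaction II has the more negative ΔH; |ΔH_I − ΔH_II| = 51 kJ.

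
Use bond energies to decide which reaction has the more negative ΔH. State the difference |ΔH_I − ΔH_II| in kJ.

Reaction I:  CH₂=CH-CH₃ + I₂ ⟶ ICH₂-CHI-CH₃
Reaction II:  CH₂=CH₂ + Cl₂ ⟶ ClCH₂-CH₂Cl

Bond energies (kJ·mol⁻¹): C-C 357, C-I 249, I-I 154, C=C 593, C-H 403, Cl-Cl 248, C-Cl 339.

Reaction I:
  Bonds broken (reactants):
    C-C: 1 × 357 = 357
    C-H: 6 × 403 = 2418
    C=C: 1 × 593 = 593
    I-I: 1 × 154 = 154
    Σ(broken) = 3522 kJ
  Bonds formed (products):
    C-C: 2 × 357 = 714
    C-H: 6 × 403 = 2418
    C-I: 2 × 249 = 498
    Σ(formed) = 3630 kJ
  ΔH_I = 3522 − 3630 = −108 kJ
Reaction II:
  Bonds broken (reactants):
    C-H: 4 × 403 = 1612
    C=C: 1 × 593 = 593
    Cl-Cl: 1 × 248 = 248
    Σ(broken) = 2453 kJ
  Bonds formed (products):
    C-C: 1 × 357 = 357
    C-Cl: 2 × 339 = 678
    C-H: 4 × 403 = 1612
    Σ(formed) = 2647 kJ
  ΔH_II = 2453 − 2647 = −194 kJ
ΔH_I − ΔH_II = +86 kJ, so reaction II has the more negative ΔH; |ΔH_I − ΔH_II| = 86 kJ.

Reaction II, by 86 kJ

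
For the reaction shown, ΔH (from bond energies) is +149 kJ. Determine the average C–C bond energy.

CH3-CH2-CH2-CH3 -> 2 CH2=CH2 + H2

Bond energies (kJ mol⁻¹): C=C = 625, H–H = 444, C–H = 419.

D(C–C) ≈ 335 kJ/mol

Let D be the C–C bond energy.
Σ(broken) = 3×D + 10×419 = 4190 + 3D
Σ(formed) = 8×419 + 2×625 + 1×444 = 5046
ΔH = Σ(broken) − Σ(formed) = (4190 + 3D) − (5046) = −856 + 3D
Setting this equal to +149 kJ gives 3D = 1005, so D = 335 kJ/mol.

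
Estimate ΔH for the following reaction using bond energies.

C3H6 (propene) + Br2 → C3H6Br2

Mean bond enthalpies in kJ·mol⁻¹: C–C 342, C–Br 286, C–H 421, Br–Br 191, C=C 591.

Bonds broken (reactants):
  Br–Br: 1 × 191 = 191
  C–C: 1 × 342 = 342
  C–H: 6 × 421 = 2526
  C=C: 1 × 591 = 591
  Σ(broken) = 3650 kJ
Bonds formed (products):
  C–Br: 2 × 286 = 572
  C–C: 2 × 342 = 684
  C–H: 6 × 421 = 2526
  Σ(formed) = 3782 kJ
ΔH = Σ(broken) − Σ(formed) = 3650 − 3782 = −132 kJ

ΔH ≈ −132 kJ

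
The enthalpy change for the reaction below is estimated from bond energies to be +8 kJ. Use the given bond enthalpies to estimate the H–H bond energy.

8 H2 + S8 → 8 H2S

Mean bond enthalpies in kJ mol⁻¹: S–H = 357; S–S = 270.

D(H–H) ≈ 445 kJ/mol

Let D be the H–H bond energy.
Σ(broken) = 8×D + 8×270 = 2160 + 8D
Σ(formed) = 16×357 = 5712
ΔH = Σ(broken) − Σ(formed) = (2160 + 8D) − (5712) = −3552 + 8D
Setting this equal to +8 kJ gives 8D = 3560, so D = 445 kJ/mol.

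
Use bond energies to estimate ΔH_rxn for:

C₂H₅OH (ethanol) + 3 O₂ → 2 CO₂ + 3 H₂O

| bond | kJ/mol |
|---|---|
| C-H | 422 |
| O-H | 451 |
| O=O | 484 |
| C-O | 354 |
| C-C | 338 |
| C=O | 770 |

Bonds broken (reactants):
  C-C: 1 × 338 = 338
  C-H: 5 × 422 = 2110
  C-O: 1 × 354 = 354
  O-H: 1 × 451 = 451
  O=O: 3 × 484 = 1452
  Σ(broken) = 4705 kJ
Bonds formed (products):
  C=O: 4 × 770 = 3080
  O-H: 6 × 451 = 2706
  Σ(formed) = 5786 kJ
ΔH = Σ(broken) − Σ(formed) = 4705 − 5786 = −1081 kJ

ΔH ≈ −1081 kJ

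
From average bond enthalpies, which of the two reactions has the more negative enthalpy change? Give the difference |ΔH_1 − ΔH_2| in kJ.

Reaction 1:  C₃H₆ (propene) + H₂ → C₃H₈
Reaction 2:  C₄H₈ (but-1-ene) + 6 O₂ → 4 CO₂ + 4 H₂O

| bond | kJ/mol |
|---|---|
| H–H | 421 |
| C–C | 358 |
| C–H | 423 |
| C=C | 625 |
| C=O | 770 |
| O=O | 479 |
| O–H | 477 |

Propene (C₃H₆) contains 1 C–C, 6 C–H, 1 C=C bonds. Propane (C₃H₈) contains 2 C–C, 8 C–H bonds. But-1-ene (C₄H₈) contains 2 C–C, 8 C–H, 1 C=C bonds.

Reaction 1:
  Bonds broken (reactants):
    C–C: 1 × 358 = 358
    C–H: 6 × 423 = 2538
    C=C: 1 × 625 = 625
    H–H: 1 × 421 = 421
    Σ(broken) = 3942 kJ
  Bonds formed (products):
    C–C: 2 × 358 = 716
    C–H: 8 × 423 = 3384
    Σ(formed) = 4100 kJ
  ΔH_1 = 3942 − 4100 = −158 kJ
Reaction 2:
  Bonds broken (reactants):
    C–C: 2 × 358 = 716
    C–H: 8 × 423 = 3384
    C=C: 1 × 625 = 625
    O=O: 6 × 479 = 2874
    Σ(broken) = 7599 kJ
  Bonds formed (products):
    C=O: 8 × 770 = 6160
    O–H: 8 × 477 = 3816
    Σ(formed) = 9976 kJ
  ΔH_2 = 7599 − 9976 = −2377 kJ
ΔH_1 − ΔH_2 = +2219 kJ, so reaction 2 has the more negative ΔH; |ΔH_1 − ΔH_2| = 2219 kJ.

Reaction 2, by 2219 kJ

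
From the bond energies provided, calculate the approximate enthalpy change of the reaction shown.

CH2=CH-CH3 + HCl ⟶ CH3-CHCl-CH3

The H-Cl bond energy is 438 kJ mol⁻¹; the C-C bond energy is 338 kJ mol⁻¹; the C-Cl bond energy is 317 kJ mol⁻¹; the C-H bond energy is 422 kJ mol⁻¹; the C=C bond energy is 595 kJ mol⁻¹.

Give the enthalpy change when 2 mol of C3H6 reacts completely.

ΔH = −88 kJ

Bonds broken (reactants):
  C-C: 1 × 338 = 338
  C-H: 6 × 422 = 2532
  C=C: 1 × 595 = 595
  H-Cl: 1 × 438 = 438
  Σ(broken) = 3903 kJ
Bonds formed (products):
  C-C: 2 × 338 = 676
  C-Cl: 1 × 317 = 317
  C-H: 7 × 422 = 2954
  Σ(formed) = 3947 kJ
ΔH = Σ(broken) − Σ(formed) = 3903 − 3947 = −44 kJ
For 2× the reaction as written: 2 × (−44) = −88 kJ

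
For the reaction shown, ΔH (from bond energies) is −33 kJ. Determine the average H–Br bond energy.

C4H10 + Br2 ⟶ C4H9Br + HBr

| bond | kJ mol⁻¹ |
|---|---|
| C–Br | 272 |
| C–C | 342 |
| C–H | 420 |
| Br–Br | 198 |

Let D be the H–Br bond energy.
Σ(broken) = 1×198 + 3×342 + 10×420 = 5424
Σ(formed) = 1×272 + 3×342 + 9×420 + 1×D = 5078 + D
ΔH = Σ(broken) − Σ(formed) = (5424) − (5078 + D) = +346 − D
Setting this equal to −33 kJ gives D = 379 kJ/mol.

D(H–Br) ≈ 379 kJ/mol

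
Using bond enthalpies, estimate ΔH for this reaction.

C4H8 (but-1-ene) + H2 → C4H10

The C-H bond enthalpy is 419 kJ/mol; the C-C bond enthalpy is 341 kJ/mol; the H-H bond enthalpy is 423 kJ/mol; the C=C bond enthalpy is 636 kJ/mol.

Bonds broken (reactants):
  C-C: 2 × 341 = 682
  C-H: 8 × 419 = 3352
  C=C: 1 × 636 = 636
  H-H: 1 × 423 = 423
  Σ(broken) = 5093 kJ
Bonds formed (products):
  C-C: 3 × 341 = 1023
  C-H: 10 × 419 = 4190
  Σ(formed) = 5213 kJ
ΔH = Σ(broken) − Σ(formed) = 5093 − 5213 = −120 kJ

ΔH ≈ −120 kJ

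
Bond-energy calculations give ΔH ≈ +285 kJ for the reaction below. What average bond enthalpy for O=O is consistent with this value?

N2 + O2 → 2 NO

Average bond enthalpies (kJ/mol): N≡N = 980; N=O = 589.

D(O=O) ≈ 483 kJ/mol

Let D be the O=O bond energy.
Σ(broken) = 1×980 + 1×D = 980 + D
Σ(formed) = 2×589 = 1178
ΔH = Σ(broken) − Σ(formed) = (980 + D) − (1178) = −198 + D
Setting this equal to +285 kJ gives D = 483 kJ/mol.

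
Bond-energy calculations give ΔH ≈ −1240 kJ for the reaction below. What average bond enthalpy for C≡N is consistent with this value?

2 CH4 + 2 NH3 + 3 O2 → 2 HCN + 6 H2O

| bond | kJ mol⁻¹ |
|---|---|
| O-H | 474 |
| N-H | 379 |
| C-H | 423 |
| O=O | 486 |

Let D be the C≡N bond energy.
Σ(broken) = 8×423 + 6×379 + 3×486 = 7116
Σ(formed) = 2×D + 2×423 + 12×474 = 6534 + 2D
ΔH = Σ(broken) − Σ(formed) = (7116) − (6534 + 2D) = +582 − 2D
Setting this equal to −1240 kJ gives 2D = 1822, so D = 911 kJ/mol.

D(C≡N) ≈ 911 kJ/mol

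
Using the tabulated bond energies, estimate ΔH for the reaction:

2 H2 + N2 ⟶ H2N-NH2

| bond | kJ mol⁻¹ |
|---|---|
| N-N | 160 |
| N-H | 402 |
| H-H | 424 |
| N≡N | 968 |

ΔH ≈ +48 kJ

Bonds broken (reactants):
  H-H: 2 × 424 = 848
  N≡N: 1 × 968 = 968
  Σ(broken) = 1816 kJ
Bonds formed (products):
  N-H: 4 × 402 = 1608
  N-N: 1 × 160 = 160
  Σ(formed) = 1768 kJ
ΔH = Σ(broken) − Σ(formed) = 1816 − 1768 = +48 kJ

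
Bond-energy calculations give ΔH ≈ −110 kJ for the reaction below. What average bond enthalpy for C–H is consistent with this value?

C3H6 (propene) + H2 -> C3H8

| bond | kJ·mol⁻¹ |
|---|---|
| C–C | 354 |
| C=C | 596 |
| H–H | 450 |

D(C–H) ≈ 401 kJ/mol

Let D be the C–H bond energy.
Σ(broken) = 1×354 + 6×D + 1×596 + 1×450 = 1400 + 6D
Σ(formed) = 2×354 + 8×D = 708 + 8D
ΔH = Σ(broken) − Σ(formed) = (1400 + 6D) − (708 + 8D) = +692 − 2D
Setting this equal to −110 kJ gives 2D = 802, so D = 401 kJ/mol.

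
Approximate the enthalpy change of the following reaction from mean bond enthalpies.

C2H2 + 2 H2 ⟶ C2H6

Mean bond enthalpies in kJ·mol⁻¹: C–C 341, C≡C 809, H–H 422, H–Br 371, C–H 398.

ΔH ≈ −280 kJ

Bonds broken (reactants):
  C≡C: 1 × 809 = 809
  C–H: 2 × 398 = 796
  H–H: 2 × 422 = 844
  Σ(broken) = 2449 kJ
Bonds formed (products):
  C–C: 1 × 341 = 341
  C–H: 6 × 398 = 2388
  Σ(formed) = 2729 kJ
ΔH = Σ(broken) − Σ(formed) = 2449 − 2729 = −280 kJ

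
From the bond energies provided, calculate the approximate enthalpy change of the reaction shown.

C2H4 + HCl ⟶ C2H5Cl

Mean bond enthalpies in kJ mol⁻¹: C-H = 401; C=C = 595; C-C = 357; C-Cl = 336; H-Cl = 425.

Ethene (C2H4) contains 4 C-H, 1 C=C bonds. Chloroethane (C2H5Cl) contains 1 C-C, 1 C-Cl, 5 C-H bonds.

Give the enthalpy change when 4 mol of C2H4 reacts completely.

ΔH = −296 kJ

Bonds broken (reactants):
  C-H: 4 × 401 = 1604
  C=C: 1 × 595 = 595
  H-Cl: 1 × 425 = 425
  Σ(broken) = 2624 kJ
Bonds formed (products):
  C-C: 1 × 357 = 357
  C-Cl: 1 × 336 = 336
  C-H: 5 × 401 = 2005
  Σ(formed) = 2698 kJ
ΔH = Σ(broken) − Σ(formed) = 2624 − 2698 = −74 kJ
For 4× the reaction as written: 4 × (−74) = −296 kJ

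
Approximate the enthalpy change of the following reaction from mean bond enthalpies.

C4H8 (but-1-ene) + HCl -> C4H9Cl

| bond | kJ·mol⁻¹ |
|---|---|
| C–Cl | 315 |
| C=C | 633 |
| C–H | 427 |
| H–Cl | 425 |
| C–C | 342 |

Bonds broken (reactants):
  C–C: 2 × 342 = 684
  C–H: 8 × 427 = 3416
  C=C: 1 × 633 = 633
  H–Cl: 1 × 425 = 425
  Σ(broken) = 5158 kJ
Bonds formed (products):
  C–C: 3 × 342 = 1026
  C–Cl: 1 × 315 = 315
  C–H: 9 × 427 = 3843
  Σ(formed) = 5184 kJ
ΔH = Σ(broken) − Σ(formed) = 5158 − 5184 = −26 kJ

ΔH ≈ −26 kJ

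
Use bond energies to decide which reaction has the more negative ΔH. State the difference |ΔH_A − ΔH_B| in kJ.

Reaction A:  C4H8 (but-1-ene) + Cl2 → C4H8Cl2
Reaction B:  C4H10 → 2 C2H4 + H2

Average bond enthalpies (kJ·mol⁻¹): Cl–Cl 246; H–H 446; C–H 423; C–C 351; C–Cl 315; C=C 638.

Reaction A:
  Bonds broken (reactants):
    C–C: 2 × 351 = 702
    C–H: 8 × 423 = 3384
    C=C: 1 × 638 = 638
    Cl–Cl: 1 × 246 = 246
    Σ(broken) = 4970 kJ
  Bonds formed (products):
    C–C: 3 × 351 = 1053
    C–Cl: 2 × 315 = 630
    C–H: 8 × 423 = 3384
    Σ(formed) = 5067 kJ
  ΔH_A = 4970 − 5067 = −97 kJ
Reaction B:
  Bonds broken (reactants):
    C–C: 3 × 351 = 1053
    C–H: 10 × 423 = 4230
    Σ(broken) = 5283 kJ
  Bonds formed (products):
    C–H: 8 × 423 = 3384
    C=C: 2 × 638 = 1276
    H–H: 1 × 446 = 446
    Σ(formed) = 5106 kJ
  ΔH_B = 5283 − 5106 = +177 kJ
ΔH_A − ΔH_B = −274 kJ, so reaction A has the more negative ΔH; |ΔH_A − ΔH_B| = 274 kJ.

Reaction A, by 274 kJ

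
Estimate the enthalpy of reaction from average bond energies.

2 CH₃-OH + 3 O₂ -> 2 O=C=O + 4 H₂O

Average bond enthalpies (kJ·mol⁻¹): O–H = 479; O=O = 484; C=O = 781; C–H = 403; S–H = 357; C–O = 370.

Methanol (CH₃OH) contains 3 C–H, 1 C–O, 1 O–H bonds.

Bonds broken (reactants):
  C–H: 6 × 403 = 2418
  C–O: 2 × 370 = 740
  O–H: 2 × 479 = 958
  O=O: 3 × 484 = 1452
  Σ(broken) = 5568 kJ
Bonds formed (products):
  C=O: 4 × 781 = 3124
  O–H: 8 × 479 = 3832
  Σ(formed) = 6956 kJ
ΔH = Σ(broken) − Σ(formed) = 5568 − 6956 = −1388 kJ

ΔH ≈ −1388 kJ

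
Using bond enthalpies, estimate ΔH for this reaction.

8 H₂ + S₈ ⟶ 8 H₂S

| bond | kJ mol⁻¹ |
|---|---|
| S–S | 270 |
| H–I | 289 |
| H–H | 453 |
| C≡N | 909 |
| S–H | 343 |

Bonds broken (reactants):
  H–H: 8 × 453 = 3624
  S–S: 8 × 270 = 2160
  Σ(broken) = 5784 kJ
Bonds formed (products):
  S–H: 16 × 343 = 5488
  Σ(formed) = 5488 kJ
ΔH = Σ(broken) − Σ(formed) = 5784 − 5488 = +296 kJ

ΔH ≈ +296 kJ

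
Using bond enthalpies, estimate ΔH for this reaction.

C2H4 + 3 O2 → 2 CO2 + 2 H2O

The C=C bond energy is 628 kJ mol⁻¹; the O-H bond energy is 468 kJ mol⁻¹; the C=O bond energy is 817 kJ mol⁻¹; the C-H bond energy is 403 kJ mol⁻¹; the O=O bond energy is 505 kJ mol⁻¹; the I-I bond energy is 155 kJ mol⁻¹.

Bonds broken (reactants):
  C-H: 4 × 403 = 1612
  C=C: 1 × 628 = 628
  O=O: 3 × 505 = 1515
  Σ(broken) = 3755 kJ
Bonds formed (products):
  C=O: 4 × 817 = 3268
  O-H: 4 × 468 = 1872
  Σ(formed) = 5140 kJ
ΔH = Σ(broken) − Σ(formed) = 3755 − 5140 = −1385 kJ

ΔH ≈ −1385 kJ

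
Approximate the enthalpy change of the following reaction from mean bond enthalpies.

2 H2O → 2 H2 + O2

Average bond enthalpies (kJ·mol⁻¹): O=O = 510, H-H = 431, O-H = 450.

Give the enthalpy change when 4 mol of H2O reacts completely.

ΔH = +856 kJ

Bonds broken (reactants):
  O-H: 4 × 450 = 1800
  Σ(broken) = 1800 kJ
Bonds formed (products):
  H-H: 2 × 431 = 862
  O=O: 1 × 510 = 510
  Σ(formed) = 1372 kJ
ΔH = Σ(broken) − Σ(formed) = 1800 − 1372 = +428 kJ
For 2× the reaction as written: 2 × (+428) = +856 kJ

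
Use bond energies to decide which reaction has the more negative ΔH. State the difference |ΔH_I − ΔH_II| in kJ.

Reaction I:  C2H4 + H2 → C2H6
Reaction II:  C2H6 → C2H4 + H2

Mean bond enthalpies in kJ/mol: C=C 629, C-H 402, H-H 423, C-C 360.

Reaction I:
  Bonds broken (reactants):
    C-H: 4 × 402 = 1608
    C=C: 1 × 629 = 629
    H-H: 1 × 423 = 423
    Σ(broken) = 2660 kJ
  Bonds formed (products):
    C-C: 1 × 360 = 360
    C-H: 6 × 402 = 2412
    Σ(formed) = 2772 kJ
  ΔH_I = 2660 − 2772 = −112 kJ
Reaction II:
  Bonds broken (reactants):
    C-C: 1 × 360 = 360
    C-H: 6 × 402 = 2412
    Σ(broken) = 2772 kJ
  Bonds formed (products):
    C-H: 4 × 402 = 1608
    C=C: 1 × 629 = 629
    H-H: 1 × 423 = 423
    Σ(formed) = 2660 kJ
  ΔH_II = 2772 − 2660 = +112 kJ
ΔH_I − ΔH_II = −224 kJ, so reaction I has the more negative ΔH; |ΔH_I − ΔH_II| = 224 kJ.

Reaction I, by 224 kJ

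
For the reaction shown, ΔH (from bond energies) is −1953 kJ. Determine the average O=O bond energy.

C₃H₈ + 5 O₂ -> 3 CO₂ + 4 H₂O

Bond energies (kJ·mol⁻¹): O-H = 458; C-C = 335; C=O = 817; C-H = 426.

D(O=O) ≈ 507 kJ/mol

Let D be the O=O bond energy.
Σ(broken) = 2×335 + 8×426 + 5×D = 4078 + 5D
Σ(formed) = 6×817 + 8×458 = 8566
ΔH = Σ(broken) − Σ(formed) = (4078 + 5D) − (8566) = −4488 + 5D
Setting this equal to −1953 kJ gives 5D = 2535, so D = 507 kJ/mol.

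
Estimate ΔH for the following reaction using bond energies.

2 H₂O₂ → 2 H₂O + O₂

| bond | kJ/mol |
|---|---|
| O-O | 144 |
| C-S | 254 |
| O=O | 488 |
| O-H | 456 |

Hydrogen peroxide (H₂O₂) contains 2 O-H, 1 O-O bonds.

ΔH ≈ −200 kJ

Bonds broken (reactants):
  O-H: 4 × 456 = 1824
  O-O: 2 × 144 = 288
  Σ(broken) = 2112 kJ
Bonds formed (products):
  O-H: 4 × 456 = 1824
  O=O: 1 × 488 = 488
  Σ(formed) = 2312 kJ
ΔH = Σ(broken) − Σ(formed) = 2112 − 2312 = −200 kJ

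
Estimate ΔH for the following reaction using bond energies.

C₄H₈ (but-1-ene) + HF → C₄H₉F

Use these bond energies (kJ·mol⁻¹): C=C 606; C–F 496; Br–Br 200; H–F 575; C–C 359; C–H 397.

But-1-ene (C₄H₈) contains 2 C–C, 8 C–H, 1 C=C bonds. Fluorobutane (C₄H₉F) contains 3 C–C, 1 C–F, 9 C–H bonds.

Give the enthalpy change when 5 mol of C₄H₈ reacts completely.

ΔH = −355 kJ

Bonds broken (reactants):
  C–C: 2 × 359 = 718
  C–H: 8 × 397 = 3176
  C=C: 1 × 606 = 606
  H–F: 1 × 575 = 575
  Σ(broken) = 5075 kJ
Bonds formed (products):
  C–C: 3 × 359 = 1077
  C–F: 1 × 496 = 496
  C–H: 9 × 397 = 3573
  Σ(formed) = 5146 kJ
ΔH = Σ(broken) − Σ(formed) = 5075 − 5146 = −71 kJ
For 5× the reaction as written: 5 × (−71) = −355 kJ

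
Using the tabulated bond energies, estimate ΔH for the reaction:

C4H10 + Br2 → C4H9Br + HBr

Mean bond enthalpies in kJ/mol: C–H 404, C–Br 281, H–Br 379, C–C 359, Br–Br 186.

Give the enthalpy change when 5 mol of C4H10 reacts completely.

ΔH = −350 kJ

Bonds broken (reactants):
  Br–Br: 1 × 186 = 186
  C–C: 3 × 359 = 1077
  C–H: 10 × 404 = 4040
  Σ(broken) = 5303 kJ
Bonds formed (products):
  C–Br: 1 × 281 = 281
  C–C: 3 × 359 = 1077
  C–H: 9 × 404 = 3636
  H–Br: 1 × 379 = 379
  Σ(formed) = 5373 kJ
ΔH = Σ(broken) − Σ(formed) = 5303 − 5373 = −70 kJ
For 5× the reaction as written: 5 × (−70) = −350 kJ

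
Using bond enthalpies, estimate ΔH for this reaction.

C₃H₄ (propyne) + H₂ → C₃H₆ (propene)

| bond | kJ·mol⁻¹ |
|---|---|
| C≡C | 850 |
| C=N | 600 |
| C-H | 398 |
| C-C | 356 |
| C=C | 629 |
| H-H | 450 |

Bonds broken (reactants):
  C≡C: 1 × 850 = 850
  C-C: 1 × 356 = 356
  C-H: 4 × 398 = 1592
  H-H: 1 × 450 = 450
  Σ(broken) = 3248 kJ
Bonds formed (products):
  C-C: 1 × 356 = 356
  C-H: 6 × 398 = 2388
  C=C: 1 × 629 = 629
  Σ(formed) = 3373 kJ
ΔH = Σ(broken) − Σ(formed) = 3248 − 3373 = −125 kJ

ΔH ≈ −125 kJ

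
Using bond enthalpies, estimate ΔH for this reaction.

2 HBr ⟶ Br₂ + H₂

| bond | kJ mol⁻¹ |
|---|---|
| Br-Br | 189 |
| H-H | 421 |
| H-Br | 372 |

ΔH ≈ +134 kJ

Bonds broken (reactants):
  H-Br: 2 × 372 = 744
  Σ(broken) = 744 kJ
Bonds formed (products):
  Br-Br: 1 × 189 = 189
  H-H: 1 × 421 = 421
  Σ(formed) = 610 kJ
ΔH = Σ(broken) − Σ(formed) = 744 − 610 = +134 kJ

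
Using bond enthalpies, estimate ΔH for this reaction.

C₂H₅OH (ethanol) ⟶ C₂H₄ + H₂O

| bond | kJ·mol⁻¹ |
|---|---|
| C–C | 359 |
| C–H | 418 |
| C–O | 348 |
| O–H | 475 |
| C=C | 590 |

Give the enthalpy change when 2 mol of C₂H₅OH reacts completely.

ΔH = +120 kJ

Bonds broken (reactants):
  C–C: 1 × 359 = 359
  C–H: 5 × 418 = 2090
  C–O: 1 × 348 = 348
  O–H: 1 × 475 = 475
  Σ(broken) = 3272 kJ
Bonds formed (products):
  C–H: 4 × 418 = 1672
  C=C: 1 × 590 = 590
  O–H: 2 × 475 = 950
  Σ(formed) = 3212 kJ
ΔH = Σ(broken) − Σ(formed) = 3272 − 3212 = +60 kJ
For 2× the reaction as written: 2 × (+60) = +120 kJ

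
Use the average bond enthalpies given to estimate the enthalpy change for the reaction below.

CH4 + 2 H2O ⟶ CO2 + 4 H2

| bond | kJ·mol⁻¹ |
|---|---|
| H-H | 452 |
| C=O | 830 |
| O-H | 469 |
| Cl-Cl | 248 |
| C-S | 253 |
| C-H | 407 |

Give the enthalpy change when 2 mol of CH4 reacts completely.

Bonds broken (reactants):
  C-H: 4 × 407 = 1628
  O-H: 4 × 469 = 1876
  Σ(broken) = 3504 kJ
Bonds formed (products):
  C=O: 2 × 830 = 1660
  H-H: 4 × 452 = 1808
  Σ(formed) = 3468 kJ
ΔH = Σ(broken) − Σ(formed) = 3504 − 3468 = +36 kJ
For 2× the reaction as written: 2 × (+36) = +72 kJ

ΔH = +72 kJ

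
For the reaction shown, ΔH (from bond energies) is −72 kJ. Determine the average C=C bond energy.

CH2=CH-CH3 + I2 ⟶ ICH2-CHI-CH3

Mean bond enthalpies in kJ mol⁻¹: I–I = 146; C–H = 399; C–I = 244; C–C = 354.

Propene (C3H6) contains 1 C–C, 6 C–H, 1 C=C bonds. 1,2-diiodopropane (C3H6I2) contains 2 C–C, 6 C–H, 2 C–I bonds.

D(C=C) ≈ 624 kJ/mol

Let D be the C=C bond energy.
Σ(broken) = 1×354 + 6×399 + 1×D + 1×146 = 2894 + D
Σ(formed) = 2×354 + 6×399 + 2×244 = 3590
ΔH = Σ(broken) − Σ(formed) = (2894 + D) − (3590) = −696 + D
Setting this equal to −72 kJ gives D = 624 kJ/mol.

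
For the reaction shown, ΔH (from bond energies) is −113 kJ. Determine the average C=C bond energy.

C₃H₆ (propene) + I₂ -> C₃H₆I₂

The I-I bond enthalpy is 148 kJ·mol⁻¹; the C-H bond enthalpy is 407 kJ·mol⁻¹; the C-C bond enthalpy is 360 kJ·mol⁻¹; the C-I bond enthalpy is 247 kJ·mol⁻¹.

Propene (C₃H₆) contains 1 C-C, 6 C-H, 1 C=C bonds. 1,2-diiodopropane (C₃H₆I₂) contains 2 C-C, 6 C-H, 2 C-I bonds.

D(C=C) ≈ 593 kJ/mol

Let D be the C=C bond energy.
Σ(broken) = 1×360 + 6×407 + 1×D + 1×148 = 2950 + D
Σ(formed) = 2×360 + 6×407 + 2×247 = 3656
ΔH = Σ(broken) − Σ(formed) = (2950 + D) − (3656) = −706 + D
Setting this equal to −113 kJ gives D = 593 kJ/mol.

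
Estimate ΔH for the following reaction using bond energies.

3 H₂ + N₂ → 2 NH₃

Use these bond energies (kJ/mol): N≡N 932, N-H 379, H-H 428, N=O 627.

Bonds broken (reactants):
  H-H: 3 × 428 = 1284
  N≡N: 1 × 932 = 932
  Σ(broken) = 2216 kJ
Bonds formed (products):
  N-H: 6 × 379 = 2274
  Σ(formed) = 2274 kJ
ΔH = Σ(broken) − Σ(formed) = 2216 − 2274 = −58 kJ

ΔH ≈ −58 kJ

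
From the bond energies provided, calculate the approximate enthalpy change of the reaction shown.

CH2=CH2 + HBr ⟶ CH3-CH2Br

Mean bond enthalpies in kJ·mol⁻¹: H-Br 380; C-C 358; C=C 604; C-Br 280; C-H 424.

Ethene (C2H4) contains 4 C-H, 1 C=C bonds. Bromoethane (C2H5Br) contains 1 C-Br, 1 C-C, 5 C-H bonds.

ΔH ≈ −78 kJ

Bonds broken (reactants):
  C-H: 4 × 424 = 1696
  C=C: 1 × 604 = 604
  H-Br: 1 × 380 = 380
  Σ(broken) = 2680 kJ
Bonds formed (products):
  C-Br: 1 × 280 = 280
  C-C: 1 × 358 = 358
  C-H: 5 × 424 = 2120
  Σ(formed) = 2758 kJ
ΔH = Σ(broken) − Σ(formed) = 2680 − 2758 = −78 kJ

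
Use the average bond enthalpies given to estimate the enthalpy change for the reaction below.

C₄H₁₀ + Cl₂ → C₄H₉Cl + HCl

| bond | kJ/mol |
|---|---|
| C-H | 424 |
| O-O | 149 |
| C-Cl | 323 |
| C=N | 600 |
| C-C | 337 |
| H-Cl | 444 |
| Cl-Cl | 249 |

Bonds broken (reactants):
  C-C: 3 × 337 = 1011
  C-H: 10 × 424 = 4240
  Cl-Cl: 1 × 249 = 249
  Σ(broken) = 5500 kJ
Bonds formed (products):
  C-C: 3 × 337 = 1011
  C-Cl: 1 × 323 = 323
  C-H: 9 × 424 = 3816
  H-Cl: 1 × 444 = 444
  Σ(formed) = 5594 kJ
ΔH = Σ(broken) − Σ(formed) = 5500 − 5594 = −94 kJ

ΔH ≈ −94 kJ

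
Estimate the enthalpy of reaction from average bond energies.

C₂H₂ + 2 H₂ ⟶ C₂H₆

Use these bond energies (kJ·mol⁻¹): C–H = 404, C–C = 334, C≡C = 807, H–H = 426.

ΔH ≈ −291 kJ

Bonds broken (reactants):
  C≡C: 1 × 807 = 807
  C–H: 2 × 404 = 808
  H–H: 2 × 426 = 852
  Σ(broken) = 2467 kJ
Bonds formed (products):
  C–C: 1 × 334 = 334
  C–H: 6 × 404 = 2424
  Σ(formed) = 2758 kJ
ΔH = Σ(broken) − Σ(formed) = 2467 − 2758 = −291 kJ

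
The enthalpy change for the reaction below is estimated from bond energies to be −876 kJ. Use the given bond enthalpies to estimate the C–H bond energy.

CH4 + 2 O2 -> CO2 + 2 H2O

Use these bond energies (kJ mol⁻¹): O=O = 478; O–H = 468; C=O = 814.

D(C–H) ≈ 417 kJ/mol

Let D be the C–H bond energy.
Σ(broken) = 4×D + 2×478 = 956 + 4D
Σ(formed) = 2×814 + 4×468 = 3500
ΔH = Σ(broken) − Σ(formed) = (956 + 4D) − (3500) = −2544 + 4D
Setting this equal to −876 kJ gives 4D = 1668, so D = 417 kJ/mol.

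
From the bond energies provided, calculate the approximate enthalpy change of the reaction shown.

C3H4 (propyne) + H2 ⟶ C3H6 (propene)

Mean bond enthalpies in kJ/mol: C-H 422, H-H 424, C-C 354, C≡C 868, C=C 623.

ΔH ≈ −175 kJ

Bonds broken (reactants):
  C≡C: 1 × 868 = 868
  C-C: 1 × 354 = 354
  C-H: 4 × 422 = 1688
  H-H: 1 × 424 = 424
  Σ(broken) = 3334 kJ
Bonds formed (products):
  C-C: 1 × 354 = 354
  C-H: 6 × 422 = 2532
  C=C: 1 × 623 = 623
  Σ(formed) = 3509 kJ
ΔH = Σ(broken) − Σ(formed) = 3334 − 3509 = −175 kJ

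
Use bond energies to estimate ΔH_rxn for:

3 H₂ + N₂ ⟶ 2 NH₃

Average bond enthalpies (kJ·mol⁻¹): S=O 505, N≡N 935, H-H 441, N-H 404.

ΔH ≈ −166 kJ

Bonds broken (reactants):
  H-H: 3 × 441 = 1323
  N≡N: 1 × 935 = 935
  Σ(broken) = 2258 kJ
Bonds formed (products):
  N-H: 6 × 404 = 2424
  Σ(formed) = 2424 kJ
ΔH = Σ(broken) − Σ(formed) = 2258 − 2424 = −166 kJ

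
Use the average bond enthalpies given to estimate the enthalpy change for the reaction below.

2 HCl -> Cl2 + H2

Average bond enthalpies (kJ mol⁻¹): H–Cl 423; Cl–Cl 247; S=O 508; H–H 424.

ΔH ≈ +175 kJ

Bonds broken (reactants):
  H–Cl: 2 × 423 = 846
  Σ(broken) = 846 kJ
Bonds formed (products):
  Cl–Cl: 1 × 247 = 247
  H–H: 1 × 424 = 424
  Σ(formed) = 671 kJ
ΔH = Σ(broken) − Σ(formed) = 846 − 671 = +175 kJ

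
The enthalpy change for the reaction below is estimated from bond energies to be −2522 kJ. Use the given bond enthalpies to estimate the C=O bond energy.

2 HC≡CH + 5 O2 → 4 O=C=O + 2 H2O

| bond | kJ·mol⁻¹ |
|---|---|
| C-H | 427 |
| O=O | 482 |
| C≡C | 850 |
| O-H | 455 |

Let D be the C=O bond energy.
Σ(broken) = 2×850 + 4×427 + 5×482 = 5818
Σ(formed) = 8×D + 4×455 = 1820 + 8D
ΔH = Σ(broken) − Σ(formed) = (5818) − (1820 + 8D) = +3998 − 8D
Setting this equal to −2522 kJ gives 8D = 6520, so D = 815 kJ/mol.

D(C=O) ≈ 815 kJ/mol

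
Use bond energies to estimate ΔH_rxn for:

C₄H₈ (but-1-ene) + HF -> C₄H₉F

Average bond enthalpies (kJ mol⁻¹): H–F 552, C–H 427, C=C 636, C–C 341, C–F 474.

Bonds broken (reactants):
  C–C: 2 × 341 = 682
  C–H: 8 × 427 = 3416
  C=C: 1 × 636 = 636
  H–F: 1 × 552 = 552
  Σ(broken) = 5286 kJ
Bonds formed (products):
  C–C: 3 × 341 = 1023
  C–F: 1 × 474 = 474
  C–H: 9 × 427 = 3843
  Σ(formed) = 5340 kJ
ΔH = Σ(broken) − Σ(formed) = 5286 − 5340 = −54 kJ

ΔH ≈ −54 kJ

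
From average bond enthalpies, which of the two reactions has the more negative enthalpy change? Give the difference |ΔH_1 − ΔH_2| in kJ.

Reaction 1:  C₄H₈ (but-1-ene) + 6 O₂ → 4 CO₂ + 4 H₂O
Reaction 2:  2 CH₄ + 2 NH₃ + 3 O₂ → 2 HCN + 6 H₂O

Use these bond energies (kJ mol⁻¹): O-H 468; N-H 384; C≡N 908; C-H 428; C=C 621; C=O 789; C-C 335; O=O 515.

Reaction 1:
  Bonds broken (reactants):
    C-C: 2 × 335 = 670
    C-H: 8 × 428 = 3424
    C=C: 1 × 621 = 621
    O=O: 6 × 515 = 3090
    Σ(broken) = 7805 kJ
  Bonds formed (products):
    C=O: 8 × 789 = 6312
    O-H: 8 × 468 = 3744
    Σ(formed) = 10056 kJ
  ΔH_1 = 7805 − 10056 = −2251 kJ
Reaction 2:
  Bonds broken (reactants):
    C-H: 8 × 428 = 3424
    N-H: 6 × 384 = 2304
    O=O: 3 × 515 = 1545
    Σ(broken) = 7273 kJ
  Bonds formed (products):
    C≡N: 2 × 908 = 1816
    C-H: 2 × 428 = 856
    O-H: 12 × 468 = 5616
    Σ(formed) = 8288 kJ
  ΔH_2 = 7273 − 8288 = −1015 kJ
ΔH_1 − ΔH_2 = −1236 kJ, so reaction 1 has the more negative ΔH; |ΔH_1 − ΔH_2| = 1236 kJ.

Reaction 1, by 1236 kJ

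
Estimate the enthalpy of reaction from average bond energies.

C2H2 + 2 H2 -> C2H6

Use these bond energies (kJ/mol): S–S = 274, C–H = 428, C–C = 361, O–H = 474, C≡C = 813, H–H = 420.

Bonds broken (reactants):
  C≡C: 1 × 813 = 813
  C–H: 2 × 428 = 856
  H–H: 2 × 420 = 840
  Σ(broken) = 2509 kJ
Bonds formed (products):
  C–C: 1 × 361 = 361
  C–H: 6 × 428 = 2568
  Σ(formed) = 2929 kJ
ΔH = Σ(broken) − Σ(formed) = 2509 − 2929 = −420 kJ

ΔH ≈ −420 kJ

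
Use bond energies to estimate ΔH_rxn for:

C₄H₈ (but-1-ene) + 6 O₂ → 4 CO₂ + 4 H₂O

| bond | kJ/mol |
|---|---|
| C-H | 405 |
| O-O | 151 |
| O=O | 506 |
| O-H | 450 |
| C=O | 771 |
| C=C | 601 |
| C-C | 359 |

Bonds broken (reactants):
  C-C: 2 × 359 = 718
  C-H: 8 × 405 = 3240
  C=C: 1 × 601 = 601
  O=O: 6 × 506 = 3036
  Σ(broken) = 7595 kJ
Bonds formed (products):
  C=O: 8 × 771 = 6168
  O-H: 8 × 450 = 3600
  Σ(formed) = 9768 kJ
ΔH = Σ(broken) − Σ(formed) = 7595 − 9768 = −2173 kJ

ΔH ≈ −2173 kJ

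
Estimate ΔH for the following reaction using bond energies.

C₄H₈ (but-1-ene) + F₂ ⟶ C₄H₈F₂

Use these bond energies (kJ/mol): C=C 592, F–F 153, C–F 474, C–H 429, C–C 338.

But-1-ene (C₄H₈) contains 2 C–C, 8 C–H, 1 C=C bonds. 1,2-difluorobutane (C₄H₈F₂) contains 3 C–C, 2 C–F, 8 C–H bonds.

Bonds broken (reactants):
  C–C: 2 × 338 = 676
  C–H: 8 × 429 = 3432
  C=C: 1 × 592 = 592
  F–F: 1 × 153 = 153
  Σ(broken) = 4853 kJ
Bonds formed (products):
  C–C: 3 × 338 = 1014
  C–F: 2 × 474 = 948
  C–H: 8 × 429 = 3432
  Σ(formed) = 5394 kJ
ΔH = Σ(broken) − Σ(formed) = 4853 − 5394 = −541 kJ

ΔH ≈ −541 kJ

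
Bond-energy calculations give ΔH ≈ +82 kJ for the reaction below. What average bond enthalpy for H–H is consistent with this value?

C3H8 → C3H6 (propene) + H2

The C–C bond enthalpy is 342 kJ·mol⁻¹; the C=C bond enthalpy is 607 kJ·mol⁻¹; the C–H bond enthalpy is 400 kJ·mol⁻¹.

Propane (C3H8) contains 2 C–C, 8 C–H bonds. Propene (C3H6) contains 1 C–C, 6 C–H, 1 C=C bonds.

Let D be the H–H bond energy.
Σ(broken) = 2×342 + 8×400 = 3884
Σ(formed) = 1×342 + 6×400 + 1×607 + 1×D = 3349 + D
ΔH = Σ(broken) − Σ(formed) = (3884) − (3349 + D) = +535 − D
Setting this equal to +82 kJ gives D = 453 kJ/mol.

D(H–H) ≈ 453 kJ/mol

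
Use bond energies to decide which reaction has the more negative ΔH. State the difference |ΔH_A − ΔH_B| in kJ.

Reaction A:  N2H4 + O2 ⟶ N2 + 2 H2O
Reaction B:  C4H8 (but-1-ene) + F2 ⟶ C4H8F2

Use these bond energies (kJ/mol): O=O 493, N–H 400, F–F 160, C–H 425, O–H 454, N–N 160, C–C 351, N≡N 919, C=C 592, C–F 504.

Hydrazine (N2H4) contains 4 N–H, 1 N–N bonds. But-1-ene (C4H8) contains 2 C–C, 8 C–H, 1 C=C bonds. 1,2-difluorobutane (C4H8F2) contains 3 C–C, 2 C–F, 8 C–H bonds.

Reaction A:
  Bonds broken (reactants):
    N–H: 4 × 400 = 1600
    N–N: 1 × 160 = 160
    O=O: 1 × 493 = 493
    Σ(broken) = 2253 kJ
  Bonds formed (products):
    N≡N: 1 × 919 = 919
    O–H: 4 × 454 = 1816
    Σ(formed) = 2735 kJ
  ΔH_A = 2253 − 2735 = −482 kJ
Reaction B:
  Bonds broken (reactants):
    C–C: 2 × 351 = 702
    C–H: 8 × 425 = 3400
    C=C: 1 × 592 = 592
    F–F: 1 × 160 = 160
    Σ(broken) = 4854 kJ
  Bonds formed (products):
    C–C: 3 × 351 = 1053
    C–F: 2 × 504 = 1008
    C–H: 8 × 425 = 3400
    Σ(formed) = 5461 kJ
  ΔH_B = 4854 − 5461 = −607 kJ
ΔH_A − ΔH_B = +125 kJ, so reaction B has the more negative ΔH; |ΔH_A − ΔH_B| = 125 kJ.

Reaction B, by 125 kJ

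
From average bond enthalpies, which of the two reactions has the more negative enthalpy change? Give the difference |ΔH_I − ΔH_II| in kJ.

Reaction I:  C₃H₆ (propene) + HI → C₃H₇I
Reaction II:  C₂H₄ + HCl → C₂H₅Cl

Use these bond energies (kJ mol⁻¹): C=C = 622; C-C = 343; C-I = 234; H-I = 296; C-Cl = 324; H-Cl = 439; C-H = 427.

Reaction I, by 53 kJ

Reaction I:
  Bonds broken (reactants):
    C-C: 1 × 343 = 343
    C-H: 6 × 427 = 2562
    C=C: 1 × 622 = 622
    H-I: 1 × 296 = 296
    Σ(broken) = 3823 kJ
  Bonds formed (products):
    C-C: 2 × 343 = 686
    C-H: 7 × 427 = 2989
    C-I: 1 × 234 = 234
    Σ(formed) = 3909 kJ
  ΔH_I = 3823 − 3909 = −86 kJ
Reaction II:
  Bonds broken (reactants):
    C-H: 4 × 427 = 1708
    C=C: 1 × 622 = 622
    H-Cl: 1 × 439 = 439
    Σ(broken) = 2769 kJ
  Bonds formed (products):
    C-C: 1 × 343 = 343
    C-Cl: 1 × 324 = 324
    C-H: 5 × 427 = 2135
    Σ(formed) = 2802 kJ
  ΔH_II = 2769 − 2802 = −33 kJ
ΔH_I − ΔH_II = −53 kJ, so reaction I has the more negative ΔH; |ΔH_I − ΔH_II| = 53 kJ.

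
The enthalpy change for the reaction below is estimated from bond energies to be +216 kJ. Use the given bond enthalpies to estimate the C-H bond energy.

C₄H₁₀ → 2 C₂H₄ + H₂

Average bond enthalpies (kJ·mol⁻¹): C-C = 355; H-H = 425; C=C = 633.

Let D be the C-H bond energy.
Σ(broken) = 3×355 + 10×D = 1065 + 10D
Σ(formed) = 8×D + 2×633 + 1×425 = 1691 + 8D
ΔH = Σ(broken) − Σ(formed) = (1065 + 10D) − (1691 + 8D) = −626 + 2D
Setting this equal to +216 kJ gives 2D = 842, so D = 421 kJ/mol.

D(C-H) ≈ 421 kJ/mol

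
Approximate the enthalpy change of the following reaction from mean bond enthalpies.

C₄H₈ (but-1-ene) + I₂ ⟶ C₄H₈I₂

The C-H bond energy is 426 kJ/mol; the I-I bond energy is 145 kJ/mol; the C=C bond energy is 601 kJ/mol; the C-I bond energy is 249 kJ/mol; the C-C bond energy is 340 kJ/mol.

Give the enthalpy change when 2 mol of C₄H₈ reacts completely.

Bonds broken (reactants):
  C-C: 2 × 340 = 680
  C-H: 8 × 426 = 3408
  C=C: 1 × 601 = 601
  I-I: 1 × 145 = 145
  Σ(broken) = 4834 kJ
Bonds formed (products):
  C-C: 3 × 340 = 1020
  C-H: 8 × 426 = 3408
  C-I: 2 × 249 = 498
  Σ(formed) = 4926 kJ
ΔH = Σ(broken) − Σ(formed) = 4834 − 4926 = −92 kJ
For 2× the reaction as written: 2 × (−92) = −184 kJ

ΔH = −184 kJ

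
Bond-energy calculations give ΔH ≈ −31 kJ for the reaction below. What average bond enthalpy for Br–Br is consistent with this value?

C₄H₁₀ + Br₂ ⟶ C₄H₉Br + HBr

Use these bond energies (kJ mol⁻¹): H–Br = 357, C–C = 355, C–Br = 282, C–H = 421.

Let D be the Br–Br bond energy.
Σ(broken) = 1×D + 3×355 + 10×421 = 5275 + D
Σ(formed) = 1×282 + 3×355 + 9×421 + 1×357 = 5493
ΔH = Σ(broken) − Σ(formed) = (5275 + D) − (5493) = −218 + D
Setting this equal to −31 kJ gives D = 187 kJ/mol.

D(Br–Br) ≈ 187 kJ/mol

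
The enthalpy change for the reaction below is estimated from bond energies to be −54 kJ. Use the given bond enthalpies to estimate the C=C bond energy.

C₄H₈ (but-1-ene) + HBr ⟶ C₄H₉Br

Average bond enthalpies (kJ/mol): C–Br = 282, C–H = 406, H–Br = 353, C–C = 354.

Let D be the C=C bond energy.
Σ(broken) = 2×354 + 8×406 + 1×D + 1×353 = 4309 + D
Σ(formed) = 1×282 + 3×354 + 9×406 = 4998
ΔH = Σ(broken) − Σ(formed) = (4309 + D) − (4998) = −689 + D
Setting this equal to −54 kJ gives D = 635 kJ/mol.

D(C=C) ≈ 635 kJ/mol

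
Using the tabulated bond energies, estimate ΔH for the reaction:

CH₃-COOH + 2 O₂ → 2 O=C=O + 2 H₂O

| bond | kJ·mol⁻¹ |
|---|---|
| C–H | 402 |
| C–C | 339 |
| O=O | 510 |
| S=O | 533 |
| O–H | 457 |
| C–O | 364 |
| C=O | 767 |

Bonds broken (reactants):
  C–C: 1 × 339 = 339
  C–H: 3 × 402 = 1206
  C–O: 1 × 364 = 364
  C=O: 1 × 767 = 767
  O–H: 1 × 457 = 457
  O=O: 2 × 510 = 1020
  Σ(broken) = 4153 kJ
Bonds formed (products):
  C=O: 4 × 767 = 3068
  O–H: 4 × 457 = 1828
  Σ(formed) = 4896 kJ
ΔH = Σ(broken) − Σ(formed) = 4153 − 4896 = −743 kJ

ΔH ≈ −743 kJ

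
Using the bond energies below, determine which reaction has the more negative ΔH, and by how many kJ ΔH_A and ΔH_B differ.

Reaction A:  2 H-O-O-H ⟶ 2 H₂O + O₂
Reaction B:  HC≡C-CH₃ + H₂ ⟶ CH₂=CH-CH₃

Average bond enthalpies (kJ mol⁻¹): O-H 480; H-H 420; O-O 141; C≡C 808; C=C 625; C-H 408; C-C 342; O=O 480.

Reaction B, by 15 kJ

Reaction A:
  Bonds broken (reactants):
    O-H: 4 × 480 = 1920
    O-O: 2 × 141 = 282
    Σ(broken) = 2202 kJ
  Bonds formed (products):
    O-H: 4 × 480 = 1920
    O=O: 1 × 480 = 480
    Σ(formed) = 2400 kJ
  ΔH_A = 2202 − 2400 = −198 kJ
Reaction B:
  Bonds broken (reactants):
    C≡C: 1 × 808 = 808
    C-C: 1 × 342 = 342
    C-H: 4 × 408 = 1632
    H-H: 1 × 420 = 420
    Σ(broken) = 3202 kJ
  Bonds formed (products):
    C-C: 1 × 342 = 342
    C-H: 6 × 408 = 2448
    C=C: 1 × 625 = 625
    Σ(formed) = 3415 kJ
  ΔH_B = 3202 − 3415 = −213 kJ
ΔH_A − ΔH_B = +15 kJ, so reaction B has the more negative ΔH; |ΔH_A − ΔH_B| = 15 kJ.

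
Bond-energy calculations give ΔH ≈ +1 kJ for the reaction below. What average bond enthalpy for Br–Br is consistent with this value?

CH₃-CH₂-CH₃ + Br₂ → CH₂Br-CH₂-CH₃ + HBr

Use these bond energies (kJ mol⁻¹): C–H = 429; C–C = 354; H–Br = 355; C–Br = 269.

Let D be the Br–Br bond energy.
Σ(broken) = 1×D + 2×354 + 8×429 = 4140 + D
Σ(formed) = 1×269 + 2×354 + 7×429 + 1×355 = 4335
ΔH = Σ(broken) − Σ(formed) = (4140 + D) − (4335) = −195 + D
Setting this equal to +1 kJ gives D = 196 kJ/mol.

D(Br–Br) ≈ 196 kJ/mol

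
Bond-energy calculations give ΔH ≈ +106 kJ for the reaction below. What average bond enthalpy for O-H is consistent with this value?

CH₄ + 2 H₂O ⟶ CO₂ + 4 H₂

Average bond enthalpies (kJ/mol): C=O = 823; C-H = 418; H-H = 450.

Let D be the O-H bond energy.
Σ(broken) = 4×418 + 4×D = 1672 + 4D
Σ(formed) = 2×823 + 4×450 = 3446
ΔH = Σ(broken) − Σ(formed) = (1672 + 4D) − (3446) = −1774 + 4D
Setting this equal to +106 kJ gives 4D = 1880, so D = 470 kJ/mol.

D(O-H) ≈ 470 kJ/mol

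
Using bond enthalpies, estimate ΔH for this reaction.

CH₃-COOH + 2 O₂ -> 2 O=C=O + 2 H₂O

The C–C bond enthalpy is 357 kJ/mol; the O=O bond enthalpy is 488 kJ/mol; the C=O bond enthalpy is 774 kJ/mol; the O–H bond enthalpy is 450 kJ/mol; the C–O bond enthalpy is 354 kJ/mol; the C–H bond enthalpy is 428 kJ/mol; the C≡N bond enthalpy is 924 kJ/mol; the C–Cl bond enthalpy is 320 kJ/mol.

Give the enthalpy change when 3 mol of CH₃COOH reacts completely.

ΔH = −2103 kJ

Bonds broken (reactants):
  C–C: 1 × 357 = 357
  C–H: 3 × 428 = 1284
  C–O: 1 × 354 = 354
  C=O: 1 × 774 = 774
  O–H: 1 × 450 = 450
  O=O: 2 × 488 = 976
  Σ(broken) = 4195 kJ
Bonds formed (products):
  C=O: 4 × 774 = 3096
  O–H: 4 × 450 = 1800
  Σ(formed) = 4896 kJ
ΔH = Σ(broken) − Σ(formed) = 4195 − 4896 = −701 kJ
For 3× the reaction as written: 3 × (−701) = −2103 kJ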